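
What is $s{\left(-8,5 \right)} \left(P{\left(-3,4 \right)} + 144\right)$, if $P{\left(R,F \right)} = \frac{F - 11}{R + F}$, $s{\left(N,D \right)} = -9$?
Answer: $-1233$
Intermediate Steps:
$P{\left(R,F \right)} = \frac{-11 + F}{F + R}$
$s{\left(-8,5 \right)} \left(P{\left(-3,4 \right)} + 144\right) = - 9 \left(\frac{-11 + 4}{4 - 3} + 144\right) = - 9 \left(1^{-1} \left(-7\right) + 144\right) = - 9 \left(1 \left(-7\right) + 144\right) = - 9 \left(-7 + 144\right) = \left(-9\right) 137 = -1233$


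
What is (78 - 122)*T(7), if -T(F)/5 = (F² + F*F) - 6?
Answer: 20240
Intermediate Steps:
T(F) = 30 - 10*F² (T(F) = -5*((F² + F*F) - 6) = -5*((F² + F²) - 6) = -5*(2*F² - 6) = -5*(-6 + 2*F²) = 30 - 10*F²)
(78 - 122)*T(7) = (78 - 122)*(30 - 10*7²) = -44*(30 - 10*49) = -44*(30 - 490) = -44*(-460) = 20240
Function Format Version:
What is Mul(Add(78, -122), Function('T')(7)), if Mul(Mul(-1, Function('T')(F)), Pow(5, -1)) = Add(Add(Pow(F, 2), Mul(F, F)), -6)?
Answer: 20240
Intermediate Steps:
Function('T')(F) = Add(30, Mul(-10, Pow(F, 2))) (Function('T')(F) = Mul(-5, Add(Add(Pow(F, 2), Mul(F, F)), -6)) = Mul(-5, Add(Add(Pow(F, 2), Pow(F, 2)), -6)) = Mul(-5, Add(Mul(2, Pow(F, 2)), -6)) = Mul(-5, Add(-6, Mul(2, Pow(F, 2)))) = Add(30, Mul(-10, Pow(F, 2))))
Mul(Add(78, -122), Function('T')(7)) = Mul(Add(78, -122), Add(30, Mul(-10, Pow(7, 2)))) = Mul(-44, Add(30, Mul(-10, 49))) = Mul(-44, Add(30, -490)) = Mul(-44, -460) = 20240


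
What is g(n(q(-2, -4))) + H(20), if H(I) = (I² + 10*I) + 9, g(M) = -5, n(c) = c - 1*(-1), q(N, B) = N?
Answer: 604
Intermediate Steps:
n(c) = 1 + c (n(c) = c + 1 = 1 + c)
H(I) = 9 + I² + 10*I
g(n(q(-2, -4))) + H(20) = -5 + (9 + 20² + 10*20) = -5 + (9 + 400 + 200) = -5 + 609 = 604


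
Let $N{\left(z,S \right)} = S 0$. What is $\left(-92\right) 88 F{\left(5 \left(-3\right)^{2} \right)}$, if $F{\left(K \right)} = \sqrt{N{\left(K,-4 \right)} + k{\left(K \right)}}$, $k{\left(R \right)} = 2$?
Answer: $- 8096 \sqrt{2} \approx -11449.0$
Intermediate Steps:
$N{\left(z,S \right)} = 0$
$F{\left(K \right)} = \sqrt{2}$ ($F{\left(K \right)} = \sqrt{0 + 2} = \sqrt{2}$)
$\left(-92\right) 88 F{\left(5 \left(-3\right)^{2} \right)} = \left(-92\right) 88 \sqrt{2} = - 8096 \sqrt{2}$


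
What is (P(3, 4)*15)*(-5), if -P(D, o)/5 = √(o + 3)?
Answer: 375*√7 ≈ 992.16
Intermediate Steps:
P(D, o) = -5*√(3 + o) (P(D, o) = -5*√(o + 3) = -5*√(3 + o))
(P(3, 4)*15)*(-5) = (-5*√(3 + 4)*15)*(-5) = (-5*√7*15)*(-5) = -75*√7*(-5) = 375*√7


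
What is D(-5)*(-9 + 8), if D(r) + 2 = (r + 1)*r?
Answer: -18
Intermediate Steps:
D(r) = -2 + r*(1 + r) (D(r) = -2 + (r + 1)*r = -2 + (1 + r)*r = -2 + r*(1 + r))
D(-5)*(-9 + 8) = (-2 - 5 + (-5)²)*(-9 + 8) = (-2 - 5 + 25)*(-1) = 18*(-1) = -18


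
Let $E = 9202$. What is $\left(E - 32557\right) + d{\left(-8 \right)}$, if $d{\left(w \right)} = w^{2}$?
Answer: $-23291$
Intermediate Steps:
$\left(E - 32557\right) + d{\left(-8 \right)} = \left(9202 - 32557\right) + \left(-8\right)^{2} = -23355 + 64 = -23291$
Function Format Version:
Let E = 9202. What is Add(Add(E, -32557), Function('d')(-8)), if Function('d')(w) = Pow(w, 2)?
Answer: -23291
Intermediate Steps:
Add(Add(E, -32557), Function('d')(-8)) = Add(Add(9202, -32557), Pow(-8, 2)) = Add(-23355, 64) = -23291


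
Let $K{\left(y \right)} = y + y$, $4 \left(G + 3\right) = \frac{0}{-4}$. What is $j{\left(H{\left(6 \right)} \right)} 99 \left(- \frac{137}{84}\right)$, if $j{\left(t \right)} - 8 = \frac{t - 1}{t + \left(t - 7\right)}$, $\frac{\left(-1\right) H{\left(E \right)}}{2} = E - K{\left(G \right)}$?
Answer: $- \frac{38223}{28} \approx -1365.1$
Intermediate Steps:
$G = -3$ ($G = -3 + \frac{0 \frac{1}{-4}}{4} = -3 + \frac{0 \left(- \frac{1}{4}\right)}{4} = -3 + \frac{1}{4} \cdot 0 = -3 + 0 = -3$)
$K{\left(y \right)} = 2 y$
$H{\left(E \right)} = -12 - 2 E$ ($H{\left(E \right)} = - 2 \left(E - 2 \left(-3\right)\right) = - 2 \left(E - -6\right) = - 2 \left(E + 6\right) = - 2 \left(6 + E\right) = -12 - 2 E$)
$j{\left(t \right)} = 8 + \frac{-1 + t}{-7 + 2 t}$ ($j{\left(t \right)} = 8 + \frac{t - 1}{t + \left(t - 7\right)} = 8 + \frac{-1 + t}{t + \left(-7 + t\right)} = 8 + \frac{-1 + t}{-7 + 2 t}$)
$j{\left(H{\left(6 \right)} \right)} 99 \left(- \frac{137}{84}\right) = \frac{-57 + 17 \left(-12 - 12\right)}{-7 + 2 \left(-12 - 12\right)} 99 \left(- \frac{137}{84}\right) = \frac{-57 + 17 \left(-12 - 12\right)}{-7 + 2 \left(-12 - 12\right)} 99 \left(\left(-137\right) \frac{1}{84}\right) = \frac{-57 + 17 \left(-24\right)}{-7 + 2 \left(-24\right)} 99 \left(- \frac{137}{84}\right) = \frac{-57 - 408}{-7 - 48} \cdot 99 \left(- \frac{137}{84}\right) = \frac{1}{-55} \left(-465\right) 99 \left(- \frac{137}{84}\right) = \left(- \frac{1}{55}\right) \left(-465\right) 99 \left(- \frac{137}{84}\right) = \frac{93}{11} \cdot 99 \left(- \frac{137}{84}\right) = 837 \left(- \frac{137}{84}\right) = - \frac{38223}{28}$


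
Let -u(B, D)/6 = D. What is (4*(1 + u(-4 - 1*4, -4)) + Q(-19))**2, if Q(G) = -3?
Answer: 9409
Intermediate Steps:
u(B, D) = -6*D
(4*(1 + u(-4 - 1*4, -4)) + Q(-19))**2 = (4*(1 - 6*(-4)) - 3)**2 = (4*(1 + 24) - 3)**2 = (4*25 - 3)**2 = (100 - 3)**2 = 97**2 = 9409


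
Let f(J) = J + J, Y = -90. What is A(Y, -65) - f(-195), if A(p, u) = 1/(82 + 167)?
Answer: 97111/249 ≈ 390.00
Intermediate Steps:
A(p, u) = 1/249
f(J) = 2*J
A(Y, -65) - f(-195) = 1/249 - 2*(-195) = 1/249 - 1*(-390) = 1/249 + 390 = 97111/249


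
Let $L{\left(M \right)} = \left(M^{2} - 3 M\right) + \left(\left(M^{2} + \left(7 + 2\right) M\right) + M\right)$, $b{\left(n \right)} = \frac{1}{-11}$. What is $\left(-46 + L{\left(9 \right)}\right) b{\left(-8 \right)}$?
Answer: $- \frac{179}{11} \approx -16.273$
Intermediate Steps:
$b{\left(n \right)} = - \frac{1}{11}$
$L{\left(M \right)} = 2 M^{2} + 7 M$ ($L{\left(M \right)} = \left(M^{2} - 3 M\right) + \left(\left(M^{2} + 9 M\right) + M\right) = \left(M^{2} - 3 M\right) + \left(M^{2} + 10 M\right) = 2 M^{2} + 7 M$)
$\left(-46 + L{\left(9 \right)}\right) b{\left(-8 \right)} = \left(-46 + 9 \left(7 + 2 \cdot 9\right)\right) \left(- \frac{1}{11}\right) = \left(-46 + 9 \left(7 + 18\right)\right) \left(- \frac{1}{11}\right) = \left(-46 + 9 \cdot 25\right) \left(- \frac{1}{11}\right) = \left(-46 + 225\right) \left(- \frac{1}{11}\right) = 179 \left(- \frac{1}{11}\right) = - \frac{179}{11}$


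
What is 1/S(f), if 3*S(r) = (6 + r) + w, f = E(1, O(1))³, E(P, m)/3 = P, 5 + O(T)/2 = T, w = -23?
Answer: 3/10 ≈ 0.30000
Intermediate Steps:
O(T) = -10 + 2*T
E(P, m) = 3*P
f = 27 (f = (3*1)³ = 3³ = 27)
S(r) = -17/3 + r/3 (S(r) = ((6 + r) - 23)/3 = (-17 + r)/3 = -17/3 + r/3)
1/S(f) = 1/(-17/3 + (⅓)*27) = 1/(-17/3 + 9) = 1/(10/3) = 3/10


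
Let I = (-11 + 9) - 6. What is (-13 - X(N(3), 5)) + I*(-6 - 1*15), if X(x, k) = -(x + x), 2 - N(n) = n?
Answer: 153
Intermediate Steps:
N(n) = 2 - n
X(x, k) = -2*x
I = -8 (I = -2 - 6 = -8)
(-13 - X(N(3), 5)) + I*(-6 - 1*15) = (-13 - (-2)*(2 - 1*3)) - 8*(-6 - 1*15) = (-13 - (-2)*(2 - 3)) - 8*(-6 - 15) = (-13 - (-2)*(-1)) - 8*(-21) = (-13 - 1*2) + 168 = (-13 - 2) + 168 = -15 + 168 = 153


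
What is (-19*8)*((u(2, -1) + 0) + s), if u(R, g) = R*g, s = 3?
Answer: -152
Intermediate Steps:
(-19*8)*((u(2, -1) + 0) + s) = (-19*8)*((2*(-1) + 0) + 3) = -152*((-2 + 0) + 3) = -152*(-2 + 3) = -152*1 = -152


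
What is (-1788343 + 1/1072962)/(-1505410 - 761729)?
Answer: 274117725995/347507713674 ≈ 0.78881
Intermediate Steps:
(-1788343 + 1/1072962)/(-1505410 - 761729) = (-1788343 + 1/1072962)/(-2267139) = -1918824081965/1072962*(-1/2267139) = 274117725995/347507713674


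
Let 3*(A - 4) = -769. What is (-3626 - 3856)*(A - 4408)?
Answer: 34868614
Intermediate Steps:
A = -757/3 (A = 4 + (1/3)*(-769) = 4 - 769/3 = -757/3 ≈ -252.33)
(-3626 - 3856)*(A - 4408) = (-3626 - 3856)*(-757/3 - 4408) = -7482*(-13981/3) = 34868614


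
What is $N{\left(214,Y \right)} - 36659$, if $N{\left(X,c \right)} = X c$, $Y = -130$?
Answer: $-64479$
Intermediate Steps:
$N{\left(214,Y \right)} - 36659 = 214 \left(-130\right) - 36659 = -27820 - 36659 = -64479$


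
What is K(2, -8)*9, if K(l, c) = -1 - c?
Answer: 63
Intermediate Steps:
K(2, -8)*9 = (-1 - 1*(-8))*9 = (-1 + 8)*9 = 7*9 = 63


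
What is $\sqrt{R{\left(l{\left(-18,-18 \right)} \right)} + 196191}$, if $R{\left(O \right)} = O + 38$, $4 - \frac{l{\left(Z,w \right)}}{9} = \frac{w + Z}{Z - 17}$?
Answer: $\frac{\sqrt{240413285}}{35} \approx 443.01$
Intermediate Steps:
$l{\left(Z,w \right)} = 36 - \frac{9 \left(Z + w\right)}{-17 + Z}$ ($l{\left(Z,w \right)} = 36 - 9 \frac{w + Z}{Z - 17} = 36 - 9 \frac{Z + w}{-17 + Z} = 36 - \frac{9 \left(Z + w\right)}{-17 + Z}$)
$R{\left(O \right)} = 38 + O$
$\sqrt{R{\left(l{\left(-18,-18 \right)} \right)} + 196191} = \sqrt{\left(38 + \frac{9 \left(-68 - -18 + 3 \left(-18\right)\right)}{-17 - 18}\right) + 196191} = \sqrt{\left(38 + \frac{9 \left(-68 + 18 - 54\right)}{-35}\right) + 196191} = \sqrt{\left(38 + 9 \left(- \frac{1}{35}\right) \left(-104\right)\right) + 196191} = \sqrt{\left(38 + \frac{936}{35}\right) + 196191} = \sqrt{\frac{2266}{35} + 196191} = \sqrt{\frac{6868951}{35}} = \frac{\sqrt{240413285}}{35}$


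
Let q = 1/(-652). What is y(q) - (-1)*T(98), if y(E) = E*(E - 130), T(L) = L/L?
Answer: 509865/425104 ≈ 1.1994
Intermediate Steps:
T(L) = 1
q = -1/652 ≈ -0.0015337
y(E) = E*(-130 + E)
y(q) - (-1)*T(98) = -(-130 - 1/652)/652 - (-1) = -1/652*(-84761/652) - 1*(-1) = 84761/425104 + 1 = 509865/425104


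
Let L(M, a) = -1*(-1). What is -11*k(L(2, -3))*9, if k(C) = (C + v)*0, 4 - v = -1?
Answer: 0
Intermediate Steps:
v = 5 (v = 4 - 1*(-1) = 4 + 1 = 5)
L(M, a) = 1
k(C) = 0 (k(C) = (C + 5)*0 = (5 + C)*0 = 0)
-11*k(L(2, -3))*9 = -11*0*9 = 0*9 = 0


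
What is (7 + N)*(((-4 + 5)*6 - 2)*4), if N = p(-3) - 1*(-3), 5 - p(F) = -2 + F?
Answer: 320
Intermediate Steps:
p(F) = 7 - F (p(F) = 5 - (-2 + F) = 5 + (2 - F) = 7 - F)
N = 13 (N = (7 - 1*(-3)) - 1*(-3) = (7 + 3) + 3 = 10 + 3 = 13)
(7 + N)*(((-4 + 5)*6 - 2)*4) = (7 + 13)*(((-4 + 5)*6 - 2)*4) = 20*((1*6 - 2)*4) = 20*((6 - 2)*4) = 20*(4*4) = 20*16 = 320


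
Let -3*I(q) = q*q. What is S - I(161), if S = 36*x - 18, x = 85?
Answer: 35047/3 ≈ 11682.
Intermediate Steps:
I(q) = -q²/3 (I(q) = -q*q/3 = -q²/3)
S = 3042 (S = 36*85 - 18 = 3060 - 18 = 3042)
S - I(161) = 3042 - (-1)*161²/3 = 3042 - (-1)*25921/3 = 3042 - 1*(-25921/3) = 3042 + 25921/3 = 35047/3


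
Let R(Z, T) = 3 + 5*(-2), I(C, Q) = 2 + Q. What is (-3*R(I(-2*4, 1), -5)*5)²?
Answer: 11025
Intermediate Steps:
R(Z, T) = -7 (R(Z, T) = 3 - 10 = -7)
(-3*R(I(-2*4, 1), -5)*5)² = (-3*(-7)*5)² = (21*5)² = 105² = 11025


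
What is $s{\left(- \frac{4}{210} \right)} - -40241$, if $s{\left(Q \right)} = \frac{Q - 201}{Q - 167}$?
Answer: $\frac{705727524}{17537} \approx 40242.0$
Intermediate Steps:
$s{\left(Q \right)} = \frac{-201 + Q}{-167 + Q}$
$s{\left(- \frac{4}{210} \right)} - -40241 = \frac{-201 - \frac{4}{210}}{-167 - \frac{4}{210}} - -40241 = \frac{-201 - \frac{2}{105}}{-167 - \frac{2}{105}} + 40241 = \frac{1}{- \frac{17537}{105}} \left(- \frac{21107}{105}\right) + 40241 = \left(- \frac{105}{17537}\right) \left(- \frac{21107}{105}\right) + 40241 = \frac{21107}{17537} + 40241 = \frac{705727524}{17537}$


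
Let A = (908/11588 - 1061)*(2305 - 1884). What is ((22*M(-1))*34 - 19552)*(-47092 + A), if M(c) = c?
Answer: 29036405724200/2897 ≈ 1.0023e+10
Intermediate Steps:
A = -1293939290/2897 (A = (908*(1/11588) - 1061)*421 = (227/2897 - 1061)*421 = -3073490/2897*421 = -1293939290/2897 ≈ -4.4665e+5)
((22*M(-1))*34 - 19552)*(-47092 + A) = ((22*(-1))*34 - 19552)*(-47092 - 1293939290/2897) = (-22*34 - 19552)*(-1430364814/2897) = (-748 - 19552)*(-1430364814/2897) = -20300*(-1430364814/2897) = 29036405724200/2897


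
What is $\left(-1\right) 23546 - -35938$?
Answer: $12392$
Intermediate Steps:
$\left(-1\right) 23546 - -35938 = -23546 + 35938 = 12392$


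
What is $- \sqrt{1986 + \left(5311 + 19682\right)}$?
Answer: $- 23 \sqrt{51} \approx -164.25$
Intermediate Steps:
$- \sqrt{1986 + \left(5311 + 19682\right)} = - \sqrt{1986 + 24993} = - \sqrt{26979} = - 23 \sqrt{51}$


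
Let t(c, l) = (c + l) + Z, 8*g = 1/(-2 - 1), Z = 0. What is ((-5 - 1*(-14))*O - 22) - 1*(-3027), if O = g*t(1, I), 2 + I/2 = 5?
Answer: 24019/8 ≈ 3002.4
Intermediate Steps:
I = 6 (I = -4 + 2*5 = -4 + 10 = 6)
g = -1/24 (g = 1/(8*(-2 - 1)) = (⅛)/(-3) = (⅛)*(-⅓) = -1/24 ≈ -0.041667)
t(c, l) = c + l (t(c, l) = (c + l) + 0 = c + l)
O = -7/24 (O = -(1 + 6)/24 = -1/24*7 = -7/24 ≈ -0.29167)
((-5 - 1*(-14))*O - 22) - 1*(-3027) = ((-5 - 1*(-14))*(-7/24) - 22) - 1*(-3027) = ((-5 + 14)*(-7/24) - 22) + 3027 = (9*(-7/24) - 22) + 3027 = (-21/8 - 22) + 3027 = -197/8 + 3027 = 24019/8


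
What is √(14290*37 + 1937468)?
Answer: 69*√518 ≈ 1570.4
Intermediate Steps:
√(14290*37 + 1937468) = √(528730 + 1937468) = √2466198 = 69*√518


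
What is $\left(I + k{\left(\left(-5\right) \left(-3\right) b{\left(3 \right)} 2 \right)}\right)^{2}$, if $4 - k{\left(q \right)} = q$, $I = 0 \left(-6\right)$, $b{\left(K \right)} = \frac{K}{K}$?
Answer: $676$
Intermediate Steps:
$b{\left(K \right)} = 1$
$I = 0$
$k{\left(q \right)} = 4 - q$
$\left(I + k{\left(\left(-5\right) \left(-3\right) b{\left(3 \right)} 2 \right)}\right)^{2} = \left(0 + \left(4 - \left(-5\right) \left(-3\right) 1 \cdot 2\right)\right)^{2} = \left(0 + \left(4 - 15 \cdot 1 \cdot 2\right)\right)^{2} = \left(0 + \left(4 - 15 \cdot 2\right)\right)^{2} = \left(0 + \left(4 - 30\right)\right)^{2} = \left(0 - 26\right)^{2} = \left(-26\right)^{2} = 676$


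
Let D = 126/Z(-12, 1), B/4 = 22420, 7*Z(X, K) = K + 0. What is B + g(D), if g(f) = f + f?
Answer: 91444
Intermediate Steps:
Z(X, K) = K/7 (Z(X, K) = (K + 0)/7 = K/7)
B = 89680 (B = 4*22420 = 89680)
D = 882 (D = 126/(((⅐)*1)) = 126/(⅐) = 126*7 = 882)
g(f) = 2*f
B + g(D) = 89680 + 2*882 = 89680 + 1764 = 91444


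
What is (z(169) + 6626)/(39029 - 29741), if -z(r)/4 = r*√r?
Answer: -1081/4644 ≈ -0.23277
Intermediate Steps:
z(r) = -4*r^(3/2) (z(r) = -4*r*√r = -4*r^(3/2))
(z(169) + 6626)/(39029 - 29741) = (-4*169^(3/2) + 6626)/(39029 - 29741) = (-4*2197 + 6626)/9288 = (-8788 + 6626)*(1/9288) = -2162*1/9288 = -1081/4644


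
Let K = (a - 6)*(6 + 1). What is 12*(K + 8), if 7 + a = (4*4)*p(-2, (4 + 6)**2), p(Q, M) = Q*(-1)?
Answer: 1692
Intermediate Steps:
p(Q, M) = -Q
a = 25 (a = -7 + (4*4)*(-1*(-2)) = -7 + 16*2 = -7 + 32 = 25)
K = 133 (K = (25 - 6)*(6 + 1) = 19*7 = 133)
12*(K + 8) = 12*(133 + 8) = 12*141 = 1692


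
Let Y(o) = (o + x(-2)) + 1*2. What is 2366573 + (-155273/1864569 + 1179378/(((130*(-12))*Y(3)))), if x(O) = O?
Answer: 1147163840733191/484787940 ≈ 2.3663e+6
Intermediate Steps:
Y(o) = o (Y(o) = (o - 2) + 1*2 = (-2 + o) + 2 = o)
2366573 + (-155273/1864569 + 1179378/(((130*(-12))*Y(3)))) = 2366573 + (-155273/1864569 + 1179378/(((130*(-12))*3))) = 2366573 + (-155273*1/1864569 + 1179378/((-1560*3))) = 2366573 + (-155273/1864569 + 1179378/(-4680)) = 2366573 + (-155273/1864569 + 1179378*(-1/4680)) = 2366573 + (-155273/1864569 - 65521/260) = 2366573 - 122208796429/484787940 = 1147163840733191/484787940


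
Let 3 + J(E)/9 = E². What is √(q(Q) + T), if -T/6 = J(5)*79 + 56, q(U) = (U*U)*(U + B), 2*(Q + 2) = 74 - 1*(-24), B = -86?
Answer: I*√180339 ≈ 424.66*I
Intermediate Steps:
J(E) = -27 + 9*E²
Q = 47 (Q = -2 + (74 - 1*(-24))/2 = -2 + (74 + 24)/2 = -2 + (½)*98 = -2 + 49 = 47)
q(U) = U²*(-86 + U) (q(U) = (U*U)*(U - 86) = U²*(-86 + U))
T = -94188 (T = -6*((-27 + 9*5²)*79 + 56) = -6*((-27 + 9*25)*79 + 56) = -6*((-27 + 225)*79 + 56) = -6*(198*79 + 56) = -6*(15642 + 56) = -6*15698 = -94188)
√(q(Q) + T) = √(47²*(-86 + 47) - 94188) = √(2209*(-39) - 94188) = √(-86151 - 94188) = √(-180339) = I*√180339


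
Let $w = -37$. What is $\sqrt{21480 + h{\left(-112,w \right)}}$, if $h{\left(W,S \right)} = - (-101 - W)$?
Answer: $\sqrt{21469} \approx 146.52$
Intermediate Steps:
$h{\left(W,S \right)} = 101 + W$
$\sqrt{21480 + h{\left(-112,w \right)}} = \sqrt{21480 + \left(101 - 112\right)} = \sqrt{21480 - 11} = \sqrt{21469}$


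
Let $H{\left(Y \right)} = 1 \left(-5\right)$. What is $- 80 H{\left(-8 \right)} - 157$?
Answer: $243$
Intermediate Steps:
$H{\left(Y \right)} = -5$
$- 80 H{\left(-8 \right)} - 157 = \left(-80\right) \left(-5\right) - 157 = 400 - 157 = 243$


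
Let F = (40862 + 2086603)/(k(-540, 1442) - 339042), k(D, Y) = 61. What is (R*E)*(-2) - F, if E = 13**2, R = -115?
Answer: 13178318935/338981 ≈ 38876.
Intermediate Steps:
E = 169
F = -2127465/338981 (F = (40862 + 2086603)/(61 - 339042) = 2127465/(-338981) = 2127465*(-1/338981) = -2127465/338981 ≈ -6.2761)
(R*E)*(-2) - F = -115*169*(-2) - 1*(-2127465/338981) = -19435*(-2) + 2127465/338981 = 38870 + 2127465/338981 = 13178318935/338981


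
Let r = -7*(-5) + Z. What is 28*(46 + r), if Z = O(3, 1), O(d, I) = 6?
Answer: 2436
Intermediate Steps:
Z = 6
r = 41 (r = -7*(-5) + 6 = 35 + 6 = 41)
28*(46 + r) = 28*(46 + 41) = 28*87 = 2436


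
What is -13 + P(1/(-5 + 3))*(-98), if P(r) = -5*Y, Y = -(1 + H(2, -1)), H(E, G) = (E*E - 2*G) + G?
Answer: -2953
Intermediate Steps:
H(E, G) = E² - G (H(E, G) = (E² - 2*G) + G = E² - G)
Y = -6 (Y = -(1 + (2² - 1*(-1))) = -(1 + (4 + 1)) = -(1 + 5) = -1*6 = -6)
P(r) = 30 (P(r) = -5*(-6) = 30)
-13 + P(1/(-5 + 3))*(-98) = -13 + 30*(-98) = -13 - 2940 = -2953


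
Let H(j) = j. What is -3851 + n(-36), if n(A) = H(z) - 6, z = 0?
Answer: -3857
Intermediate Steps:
n(A) = -6 (n(A) = 0 - 6 = -6)
-3851 + n(-36) = -3851 - 6 = -3857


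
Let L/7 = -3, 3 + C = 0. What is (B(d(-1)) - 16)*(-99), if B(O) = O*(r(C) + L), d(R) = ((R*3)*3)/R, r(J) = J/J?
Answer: 19404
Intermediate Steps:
C = -3 (C = -3 + 0 = -3)
L = -21 (L = 7*(-3) = -21)
r(J) = 1
d(R) = 9 (d(R) = ((3*R)*3)/R = (9*R)/R = 9)
B(O) = -20*O (B(O) = O*(1 - 21) = O*(-20) = -20*O)
(B(d(-1)) - 16)*(-99) = (-20*9 - 16)*(-99) = (-180 - 16)*(-99) = -196*(-99) = 19404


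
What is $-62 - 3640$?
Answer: $-3702$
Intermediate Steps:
$-62 - 3640 = -3702$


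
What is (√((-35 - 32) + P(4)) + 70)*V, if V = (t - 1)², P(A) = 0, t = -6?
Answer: 3430 + 49*I*√67 ≈ 3430.0 + 401.08*I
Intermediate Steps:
V = 49 (V = (-6 - 1)² = (-7)² = 49)
(√((-35 - 32) + P(4)) + 70)*V = (√((-35 - 32) + 0) + 70)*49 = (√(-67 + 0) + 70)*49 = (√(-67) + 70)*49 = (I*√67 + 70)*49 = (70 + I*√67)*49 = 3430 + 49*I*√67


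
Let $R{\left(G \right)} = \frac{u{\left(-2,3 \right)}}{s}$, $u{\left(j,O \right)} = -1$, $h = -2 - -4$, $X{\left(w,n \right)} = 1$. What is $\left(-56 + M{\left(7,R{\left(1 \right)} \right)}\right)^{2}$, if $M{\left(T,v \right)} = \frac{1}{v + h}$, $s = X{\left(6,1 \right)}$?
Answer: $3025$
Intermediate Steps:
$h = 2$ ($h = -2 + 4 = 2$)
$s = 1$
$R{\left(G \right)} = -1$ ($R{\left(G \right)} = - 1^{-1} = \left(-1\right) 1 = -1$)
$M{\left(T,v \right)} = \frac{1}{2 + v}$ ($M{\left(T,v \right)} = \frac{1}{v + 2} = \frac{1}{2 + v}$)
$\left(-56 + M{\left(7,R{\left(1 \right)} \right)}\right)^{2} = \left(-56 + \frac{1}{2 - 1}\right)^{2} = \left(-56 + 1^{-1}\right)^{2} = \left(-56 + 1\right)^{2} = \left(-55\right)^{2} = 3025$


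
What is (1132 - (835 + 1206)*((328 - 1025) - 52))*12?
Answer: 18358092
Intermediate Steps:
(1132 - (835 + 1206)*((328 - 1025) - 52))*12 = (1132 - 2041*(-697 - 52))*12 = (1132 - 2041*(-749))*12 = (1132 - 1*(-1528709))*12 = (1132 + 1528709)*12 = 1529841*12 = 18358092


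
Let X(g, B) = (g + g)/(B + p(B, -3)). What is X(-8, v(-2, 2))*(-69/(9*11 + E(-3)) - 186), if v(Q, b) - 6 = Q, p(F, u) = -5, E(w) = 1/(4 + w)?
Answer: -74676/25 ≈ -2987.0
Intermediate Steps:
v(Q, b) = 6 + Q
X(g, B) = 2*g/(-5 + B) (X(g, B) = (g + g)/(B - 5) = (2*g)/(-5 + B) = 2*g/(-5 + B))
X(-8, v(-2, 2))*(-69/(9*11 + E(-3)) - 186) = (2*(-8)/(-5 + (6 - 2)))*(-69/(9*11 + 1/(4 - 3)) - 186) = (2*(-8)/(-5 + 4))*(-69/(99 + 1/1) - 186) = (2*(-8)/(-1))*(-69/(99 + 1) - 186) = (2*(-8)*(-1))*(-69/100 - 186) = 16*(-69*1/100 - 186) = 16*(-69/100 - 186) = 16*(-18669/100) = -74676/25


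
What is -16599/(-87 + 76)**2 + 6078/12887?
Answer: -19379625/141757 ≈ -136.71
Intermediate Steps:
-16599/(-87 + 76)**2 + 6078/12887 = -16599/((-11)**2) + 6078*(1/12887) = -16599/121 + 6078/12887 = -16599*1/121 + 6078/12887 = -1509/11 + 6078/12887 = -19379625/141757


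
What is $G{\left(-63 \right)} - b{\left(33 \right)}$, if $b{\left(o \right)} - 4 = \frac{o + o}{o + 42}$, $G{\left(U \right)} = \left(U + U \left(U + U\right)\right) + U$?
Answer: $\frac{195178}{25} \approx 7807.1$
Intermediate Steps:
$G{\left(U \right)} = 2 U + 2 U^{2}$ ($G{\left(U \right)} = \left(U + U 2 U\right) + U = \left(U + 2 U^{2}\right) + U = 2 U + 2 U^{2}$)
$b{\left(o \right)} = 4 + \frac{2 o}{42 + o}$ ($b{\left(o \right)} = 4 + \frac{o + o}{o + 42} = 4 + \frac{2 o}{42 + o}$)
$G{\left(-63 \right)} - b{\left(33 \right)} = 2 \left(-63\right) \left(1 - 63\right) - \frac{6 \left(28 + 33\right)}{42 + 33} = 2 \left(-63\right) \left(-62\right) - 6 \cdot \frac{1}{75} \cdot 61 = 7812 - 6 \cdot \frac{1}{75} \cdot 61 = 7812 - \frac{122}{25} = \frac{195178}{25}$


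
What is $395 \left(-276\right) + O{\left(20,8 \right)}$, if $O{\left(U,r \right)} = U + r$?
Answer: $-108992$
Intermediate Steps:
$395 \left(-276\right) + O{\left(20,8 \right)} = 395 \left(-276\right) + \left(20 + 8\right) = -109020 + 28 = -108992$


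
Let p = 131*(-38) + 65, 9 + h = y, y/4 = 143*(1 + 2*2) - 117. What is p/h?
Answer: -4913/2383 ≈ -2.0617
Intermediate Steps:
y = 2392 (y = 4*(143*(1 + 2*2) - 117) = 4*(143*(1 + 4) - 117) = 4*(143*5 - 117) = 4*(715 - 117) = 4*598 = 2392)
h = 2383 (h = -9 + 2392 = 2383)
p = -4913 (p = -4978 + 65 = -4913)
p/h = -4913/2383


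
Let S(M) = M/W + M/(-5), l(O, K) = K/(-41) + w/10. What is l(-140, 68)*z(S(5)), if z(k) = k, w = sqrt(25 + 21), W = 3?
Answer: -136/123 + sqrt(46)/15 ≈ -0.65354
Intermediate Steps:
w = sqrt(46) ≈ 6.7823
l(O, K) = -K/41 + sqrt(46)/10 (l(O, K) = K/(-41) + sqrt(46)/10 = K*(-1/41) + sqrt(46)*(1/10) = -K/41 + sqrt(46)/10)
S(M) = 2*M/15 (S(M) = M/3 + M/(-5) = M*(1/3) + M*(-1/5) = M/3 - M/5 = 2*M/15)
l(-140, 68)*z(S(5)) = (-1/41*68 + sqrt(46)/10)*((2/15)*5) = (-68/41 + sqrt(46)/10)*(2/3) = -136/123 + sqrt(46)/15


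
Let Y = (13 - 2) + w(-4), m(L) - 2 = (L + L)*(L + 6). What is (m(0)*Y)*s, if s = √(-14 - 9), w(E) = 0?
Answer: 22*I*√23 ≈ 105.51*I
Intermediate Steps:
s = I*√23 (s = √(-23) = I*√23 ≈ 4.7958*I)
m(L) = 2 + 2*L*(6 + L) (m(L) = 2 + (L + L)*(L + 6) = 2 + (2*L)*(6 + L) = 2 + 2*L*(6 + L))
Y = 11 (Y = (13 - 2) + 0 = 11 + 0 = 11)
(m(0)*Y)*s = ((2 + 2*0² + 12*0)*11)*(I*√23) = ((2 + 2*0 + 0)*11)*(I*√23) = ((2 + 0 + 0)*11)*(I*√23) = (2*11)*(I*√23) = 22*(I*√23) = 22*I*√23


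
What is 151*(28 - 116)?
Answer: -13288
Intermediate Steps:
151*(28 - 116) = 151*(-88) = -13288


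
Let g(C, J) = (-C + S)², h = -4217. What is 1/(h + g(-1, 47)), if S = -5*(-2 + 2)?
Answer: -1/4216 ≈ -0.00023719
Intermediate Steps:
S = 0 (S = -5*0 = 0)
g(C, J) = C² (g(C, J) = (-C + 0)² = (-C)² = C²)
1/(h + g(-1, 47)) = 1/(-4217 + (-1)²) = 1/(-4217 + 1) = 1/(-4216) = -1/4216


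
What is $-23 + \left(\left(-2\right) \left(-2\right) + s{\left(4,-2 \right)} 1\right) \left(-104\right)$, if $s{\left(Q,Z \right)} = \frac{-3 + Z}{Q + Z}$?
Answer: $-179$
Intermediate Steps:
$s{\left(Q,Z \right)} = \frac{-3 + Z}{Q + Z}$
$-23 + \left(\left(-2\right) \left(-2\right) + s{\left(4,-2 \right)} 1\right) \left(-104\right) = -23 + \left(\left(-2\right) \left(-2\right) + \frac{-3 - 2}{4 - 2} \cdot 1\right) \left(-104\right) = -23 + \left(4 + \frac{1}{2} \left(-5\right) 1\right) \left(-104\right) = -23 + \left(4 - \frac{5}{2}\right) \left(-104\right) = -23 + \frac{3}{2} \left(-104\right) = -23 - 156 = -179$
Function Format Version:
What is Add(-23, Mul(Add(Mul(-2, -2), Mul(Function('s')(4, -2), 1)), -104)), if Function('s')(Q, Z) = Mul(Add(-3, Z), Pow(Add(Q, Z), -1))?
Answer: -179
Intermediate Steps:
Function('s')(Q, Z) = Mul(Pow(Add(Q, Z), -1), Add(-3, Z))
Add(-23, Mul(Add(Mul(-2, -2), Mul(Function('s')(4, -2), 1)), -104)) = Add(-23, Mul(Add(Mul(-2, -2), Mul(Mul(Pow(Add(4, -2), -1), Add(-3, -2)), 1)), -104)) = Add(-23, Mul(Add(4, Mul(Mul(Pow(2, -1), -5), 1)), -104)) = Add(-23, Mul(Add(4, Mul(Mul(Rational(1, 2), -5), 1)), -104)) = Add(-23, Mul(Add(4, Mul(Rational(-5, 2), 1)), -104)) = Add(-23, Mul(Add(4, Rational(-5, 2)), -104)) = Add(-23, Mul(Rational(3, 2), -104)) = Add(-23, -156) = -179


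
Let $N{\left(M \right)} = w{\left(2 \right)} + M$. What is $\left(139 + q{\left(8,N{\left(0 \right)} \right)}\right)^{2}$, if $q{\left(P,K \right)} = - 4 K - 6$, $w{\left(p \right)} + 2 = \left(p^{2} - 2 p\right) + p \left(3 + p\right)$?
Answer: $10201$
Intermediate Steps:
$w{\left(p \right)} = -2 + p^{2} - 2 p + p \left(3 + p\right)$ ($w{\left(p \right)} = -2 + \left(\left(p^{2} - 2 p\right) + p \left(3 + p\right)\right) = -2 + \left(p^{2} - 2 p + p \left(3 + p\right)\right) = -2 + p^{2} - 2 p + p \left(3 + p\right)$)
$N{\left(M \right)} = 8 + M$ ($N{\left(M \right)} = \left(-2 + 2 + 2 \cdot 2^{2}\right) + M = \left(-2 + 2 + 2 \cdot 4\right) + M = \left(-2 + 2 + 8\right) + M = 8 + M$)
$q{\left(P,K \right)} = -6 - 4 K$
$\left(139 + q{\left(8,N{\left(0 \right)} \right)}\right)^{2} = \left(139 - \left(6 + 4 \left(8 + 0\right)\right)\right)^{2} = \left(139 - 38\right)^{2} = 101^{2} = 10201$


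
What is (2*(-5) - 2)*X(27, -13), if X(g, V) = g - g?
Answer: 0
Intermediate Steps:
X(g, V) = 0
(2*(-5) - 2)*X(27, -13) = (2*(-5) - 2)*0 = (-10 - 2)*0 = -12*0 = 0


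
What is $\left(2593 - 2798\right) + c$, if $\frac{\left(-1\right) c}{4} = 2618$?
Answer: $-10677$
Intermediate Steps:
$c = -10472$ ($c = \left(-4\right) 2618 = -10472$)
$\left(2593 - 2798\right) + c = \left(2593 - 2798\right) - 10472 = -205 - 10472 = -10677$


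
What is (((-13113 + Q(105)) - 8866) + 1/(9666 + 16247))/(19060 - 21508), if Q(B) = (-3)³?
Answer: 570241477/63435024 ≈ 8.9894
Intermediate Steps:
Q(B) = -27
(((-13113 + Q(105)) - 8866) + 1/(9666 + 16247))/(19060 - 21508) = (((-13113 - 27) - 8866) + 1/(9666 + 16247))/(19060 - 21508) = ((-13140 - 8866) + 1/25913)/(-2448) = (-22006 + 1/25913)*(-1/2448) = -570241477/25913*(-1/2448) = 570241477/63435024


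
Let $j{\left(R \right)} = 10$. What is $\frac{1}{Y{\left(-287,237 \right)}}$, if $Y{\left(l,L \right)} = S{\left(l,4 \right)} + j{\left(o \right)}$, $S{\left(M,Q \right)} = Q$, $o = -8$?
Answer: $\frac{1}{14} \approx 0.071429$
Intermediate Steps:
$Y{\left(l,L \right)} = 14$ ($Y{\left(l,L \right)} = 4 + 10 = 14$)
$\frac{1}{Y{\left(-287,237 \right)}} = \frac{1}{14}$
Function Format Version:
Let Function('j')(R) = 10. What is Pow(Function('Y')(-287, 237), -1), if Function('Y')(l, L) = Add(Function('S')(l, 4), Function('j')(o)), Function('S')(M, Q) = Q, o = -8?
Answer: Rational(1, 14) ≈ 0.071429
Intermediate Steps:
Function('Y')(l, L) = 14 (Function('Y')(l, L) = Add(4, 10) = 14)
Pow(Function('Y')(-287, 237), -1) = Pow(14, -1) = Rational(1, 14)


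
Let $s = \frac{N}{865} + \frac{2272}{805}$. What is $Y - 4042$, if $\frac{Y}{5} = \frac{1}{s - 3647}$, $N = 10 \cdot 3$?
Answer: $- \frac{2051322038223}{507501569} \approx -4042.0$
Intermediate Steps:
$N = 30$
$s = \frac{397886}{139265}$ ($s = \frac{30}{865} + \frac{2272}{805} = 30 \cdot \frac{1}{865} + 2272 \cdot \frac{1}{805} = \frac{6}{173} + \frac{2272}{805} = \frac{397886}{139265} \approx 2.857$)
$Y = - \frac{696325}{507501569}$ ($Y = \frac{5}{\frac{397886}{139265} - 3647} = \frac{5}{- \frac{507501569}{139265}} = 5 \left(- \frac{139265}{507501569}\right) = - \frac{696325}{507501569} \approx -0.0013721$)
$Y - 4042 = - \frac{696325}{507501569} - 4042 = - \frac{2051322038223}{507501569}$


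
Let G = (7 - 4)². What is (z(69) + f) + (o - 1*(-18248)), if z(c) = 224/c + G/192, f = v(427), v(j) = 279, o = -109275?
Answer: -400728625/4416 ≈ -90745.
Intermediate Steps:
G = 9 (G = 3² = 9)
f = 279
z(c) = 3/64 + 224/c (z(c) = 224/c + 9/192 = 224/c + 9*(1/192) = 224/c + 3/64 = 3/64 + 224/c)
(z(69) + f) + (o - 1*(-18248)) = ((3/64 + 224/69) + 279) + (-109275 - 1*(-18248)) = ((3/64 + 224*(1/69)) + 279) + (-109275 + 18248) = ((3/64 + 224/69) + 279) - 91027 = (14543/4416 + 279) - 91027 = 1246607/4416 - 91027 = -400728625/4416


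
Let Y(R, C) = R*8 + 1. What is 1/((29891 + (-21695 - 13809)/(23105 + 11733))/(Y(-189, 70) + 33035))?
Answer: 549116556/520653577 ≈ 1.0547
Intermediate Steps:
Y(R, C) = 1 + 8*R (Y(R, C) = 8*R + 1 = 1 + 8*R)
1/((29891 + (-21695 - 13809)/(23105 + 11733))/(Y(-189, 70) + 33035)) = 1/((29891 + (-21695 - 13809)/(23105 + 11733))/((1 + 8*(-189)) + 33035)) = 1/((29891 - 35504/34838)/((1 - 1512) + 33035)) = 1/((29891 - 35504*1/34838)/(-1511 + 33035)) = 1/((29891 - 17752/17419)/31524) = 1/((520653577/17419)*(1/31524)) = 1/(520653577/549116556) = 549116556/520653577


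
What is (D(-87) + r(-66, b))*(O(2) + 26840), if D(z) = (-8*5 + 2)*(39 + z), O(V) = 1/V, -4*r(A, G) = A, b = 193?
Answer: 197599761/4 ≈ 4.9400e+7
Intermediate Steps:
r(A, G) = -A/4
D(z) = -1482 - 38*z (D(z) = (-40 + 2)*(39 + z) = -38*(39 + z) = -1482 - 38*z)
(D(-87) + r(-66, b))*(O(2) + 26840) = ((-1482 - 38*(-87)) - ¼*(-66))*(1/2 + 26840) = ((-1482 + 3306) + 33/2)*(½ + 26840) = (1824 + 33/2)*(53681/2) = (3681/2)*(53681/2) = 197599761/4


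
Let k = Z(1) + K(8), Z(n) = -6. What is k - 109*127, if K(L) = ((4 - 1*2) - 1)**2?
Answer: -13848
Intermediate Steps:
K(L) = 1 (K(L) = ((4 - 2) - 1)**2 = (2 - 1)**2 = 1**2 = 1)
k = -5 (k = -6 + 1 = -5)
k - 109*127 = -5 - 109*127 = -5 - 13843 = -13848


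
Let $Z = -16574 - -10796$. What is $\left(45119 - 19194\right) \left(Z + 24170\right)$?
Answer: $476812600$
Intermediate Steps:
$Z = -5778$ ($Z = -16574 + 10796 = -5778$)
$\left(45119 - 19194\right) \left(Z + 24170\right) = \left(45119 - 19194\right) \left(-5778 + 24170\right) = 25925 \cdot 18392 = 476812600$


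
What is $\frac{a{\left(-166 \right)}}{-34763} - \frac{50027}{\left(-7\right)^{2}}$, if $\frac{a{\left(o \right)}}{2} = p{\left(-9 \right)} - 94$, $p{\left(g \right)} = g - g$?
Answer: $- \frac{1739079389}{1703387} \approx -1021.0$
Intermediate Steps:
$p{\left(g \right)} = 0$
$a{\left(o \right)} = -188$ ($a{\left(o \right)} = 2 \left(0 - 94\right) = 2 \left(-94\right) = -188$)
$\frac{a{\left(-166 \right)}}{-34763} - \frac{50027}{\left(-7\right)^{2}} = - \frac{188}{-34763} - \frac{50027}{\left(-7\right)^{2}} = \left(-188\right) \left(- \frac{1}{34763}\right) - \frac{50027}{49} = \frac{188}{34763} - \frac{50027}{49} = - \frac{1739079389}{1703387}$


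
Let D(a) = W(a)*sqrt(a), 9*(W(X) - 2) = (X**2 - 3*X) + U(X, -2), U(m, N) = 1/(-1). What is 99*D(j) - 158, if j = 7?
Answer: -158 + 495*sqrt(7) ≈ 1151.6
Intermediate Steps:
U(m, N) = -1
W(X) = 17/9 - X/3 + X**2/9 (W(X) = 2 + ((X**2 - 3*X) - 1)/9 = 2 + (-1 + X**2 - 3*X)/9 = 2 + (-1/9 - X/3 + X**2/9) = 17/9 - X/3 + X**2/9)
D(a) = sqrt(a)*(17/9 - a/3 + a**2/9) (D(a) = (17/9 - a/3 + a**2/9)*sqrt(a) = sqrt(a)*(17/9 - a/3 + a**2/9))
99*D(j) - 158 = 99*(sqrt(7)*(17 + 7**2 - 3*7)/9) - 158 = 99*(sqrt(7)*(17 + 49 - 21)/9) - 158 = 99*((1/9)*sqrt(7)*45) - 158 = 99*(5*sqrt(7)) - 158 = 495*sqrt(7) - 158 = -158 + 495*sqrt(7)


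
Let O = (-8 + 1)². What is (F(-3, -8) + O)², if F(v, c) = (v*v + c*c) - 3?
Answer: 14161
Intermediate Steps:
F(v, c) = -3 + c² + v² (F(v, c) = (v² + c²) - 3 = (c² + v²) - 3 = -3 + c² + v²)
O = 49 (O = (-7)² = 49)
(F(-3, -8) + O)² = ((-3 + (-8)² + (-3)²) + 49)² = ((-3 + 64 + 9) + 49)² = (70 + 49)² = 119² = 14161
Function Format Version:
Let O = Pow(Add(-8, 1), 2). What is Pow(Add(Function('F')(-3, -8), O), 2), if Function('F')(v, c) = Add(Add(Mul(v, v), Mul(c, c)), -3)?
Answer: 14161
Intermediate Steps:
Function('F')(v, c) = Add(-3, Pow(c, 2), Pow(v, 2)) (Function('F')(v, c) = Add(Add(Pow(v, 2), Pow(c, 2)), -3) = Add(Add(Pow(c, 2), Pow(v, 2)), -3) = Add(-3, Pow(c, 2), Pow(v, 2)))
O = 49 (O = Pow(-7, 2) = 49)
Pow(Add(Function('F')(-3, -8), O), 2) = Pow(Add(Add(-3, Pow(-8, 2), Pow(-3, 2)), 49), 2) = Pow(Add(Add(-3, 64, 9), 49), 2) = Pow(Add(70, 49), 2) = Pow(119, 2) = 14161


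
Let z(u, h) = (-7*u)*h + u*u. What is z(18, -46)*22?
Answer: 134640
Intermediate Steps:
z(u, h) = u**2 - 7*h*u (z(u, h) = -7*h*u + u**2 = u**2 - 7*h*u)
z(18, -46)*22 = (18*(18 - 7*(-46)))*22 = (18*(18 + 322))*22 = (18*340)*22 = 6120*22 = 134640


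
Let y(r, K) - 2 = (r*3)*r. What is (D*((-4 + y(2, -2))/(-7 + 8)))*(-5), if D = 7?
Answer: -350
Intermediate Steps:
y(r, K) = 2 + 3*r² (y(r, K) = 2 + (r*3)*r = 2 + (3*r)*r = 2 + 3*r²)
(D*((-4 + y(2, -2))/(-7 + 8)))*(-5) = (7*((-4 + (2 + 3*2²))/(-7 + 8)))*(-5) = (7*((-4 + (2 + 3*4))/1))*(-5) = (7*((-4 + (2 + 12))*1))*(-5) = (7*((-4 + 14)*1))*(-5) = (7*(10*1))*(-5) = (7*10)*(-5) = 70*(-5) = -350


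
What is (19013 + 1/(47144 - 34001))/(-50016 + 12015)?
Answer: -249887860/499447143 ≈ -0.50033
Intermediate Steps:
(19013 + 1/(47144 - 34001))/(-50016 + 12015) = (19013 + 1/13143)/(-38001) = (19013 + 1/13143)*(-1/38001) = (249887860/13143)*(-1/38001) = -249887860/499447143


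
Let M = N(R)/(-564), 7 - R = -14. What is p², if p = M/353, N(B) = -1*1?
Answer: 1/39637624464 ≈ 2.5229e-11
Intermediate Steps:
R = 21 (R = 7 - 1*(-14) = 7 + 14 = 21)
N(B) = -1
M = 1/564 (M = -1/(-564) = -1*(-1/564) = 1/564 ≈ 0.0017731)
p = 1/199092 (p = (1/564)/353 = (1/564)*(1/353) = 1/199092 ≈ 5.0228e-6)
p² = (1/199092)² = 1/39637624464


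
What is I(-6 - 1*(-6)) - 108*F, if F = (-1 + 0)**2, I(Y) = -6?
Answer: -114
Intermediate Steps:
F = 1 (F = (-1)**2 = 1)
I(-6 - 1*(-6)) - 108*F = -6 - 108*1 = -6 - 108 = -114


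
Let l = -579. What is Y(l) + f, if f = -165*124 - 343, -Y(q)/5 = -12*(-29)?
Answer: -22543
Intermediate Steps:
Y(q) = -1740 (Y(q) = -(-60)*(-29) = -5*348 = -1740)
f = -20803 (f = -20460 - 343 = -20803)
Y(l) + f = -1740 - 20803 = -22543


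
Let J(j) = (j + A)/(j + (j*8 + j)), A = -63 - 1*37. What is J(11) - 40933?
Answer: -4502719/110 ≈ -40934.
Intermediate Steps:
A = -100 (A = -63 - 37 = -100)
J(j) = (-100 + j)/(10*j) (J(j) = (j - 100)/(j + (j*8 + j)) = (-100 + j)/(j + (8*j + j)) = (-100 + j)/(j + 9*j) = (-100 + j)/((10*j)) = (-100 + j)*(1/(10*j)) = (-100 + j)/(10*j))
J(11) - 40933 = (1/10)*(-100 + 11)/11 - 40933 = (1/10)*(1/11)*(-89) - 40933 = -89/110 - 40933 = -4502719/110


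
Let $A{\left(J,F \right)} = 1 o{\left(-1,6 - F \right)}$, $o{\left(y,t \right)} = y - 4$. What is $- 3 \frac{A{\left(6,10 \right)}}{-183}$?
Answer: $- \frac{5}{61} \approx -0.081967$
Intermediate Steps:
$o{\left(y,t \right)} = -4 + y$ ($o{\left(y,t \right)} = y - 4 = -4 + y$)
$A{\left(J,F \right)} = -5$ ($A{\left(J,F \right)} = 1 \left(-4 - 1\right) = 1 \left(-5\right) = -5$)
$- 3 \frac{A{\left(6,10 \right)}}{-183} = - 3 \left(- \frac{5}{-183}\right) = - 3 \left(\left(-5\right) \left(- \frac{1}{183}\right)\right) = \left(-3\right) \frac{5}{183} = - \frac{5}{61}$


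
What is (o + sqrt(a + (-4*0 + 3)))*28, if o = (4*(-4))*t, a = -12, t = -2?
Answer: 896 + 84*I ≈ 896.0 + 84.0*I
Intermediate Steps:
o = 32 (o = (4*(-4))*(-2) = -16*(-2) = 32)
(o + sqrt(a + (-4*0 + 3)))*28 = (32 + sqrt(-12 + (-4*0 + 3)))*28 = (32 + sqrt(-12 + (0 + 3)))*28 = (32 + sqrt(-12 + 3))*28 = (32 + sqrt(-9))*28 = (32 + 3*I)*28 = 896 + 84*I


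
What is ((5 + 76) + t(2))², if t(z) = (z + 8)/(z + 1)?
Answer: 64009/9 ≈ 7112.1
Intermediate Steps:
t(z) = (8 + z)/(1 + z)
((5 + 76) + t(2))² = ((5 + 76) + (8 + 2)/(1 + 2))² = (81 + 10/3)² = (253/3)² = 64009/9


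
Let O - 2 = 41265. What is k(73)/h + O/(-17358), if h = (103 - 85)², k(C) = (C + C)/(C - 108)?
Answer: -19604252/8201655 ≈ -2.3903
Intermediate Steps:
k(C) = 2*C/(-108 + C) (k(C) = (2*C)/(-108 + C) = 2*C/(-108 + C))
O = 41267 (O = 2 + 41265 = 41267)
h = 324 (h = 18² = 324)
k(73)/h + O/(-17358) = (2*73/(-108 + 73))/324 + 41267/(-17358) = (2*73/(-35))*(1/324) + 41267*(-1/17358) = (2*73*(-1/35))*(1/324) - 41267/17358 = -146/35*1/324 - 41267/17358 = -73/5670 - 41267/17358 = -19604252/8201655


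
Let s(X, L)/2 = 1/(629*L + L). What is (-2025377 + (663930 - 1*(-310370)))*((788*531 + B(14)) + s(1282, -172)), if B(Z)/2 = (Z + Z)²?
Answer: -7972553330247161/18060 ≈ -4.4145e+11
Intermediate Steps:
B(Z) = 8*Z² (B(Z) = 2*(Z + Z)² = 2*(2*Z)² = 2*(4*Z²) = 8*Z²)
s(X, L) = 1/(315*L) (s(X, L) = 2/(629*L + L) = 2/((630*L)) = 2*(1/(630*L)) = 1/(315*L))
(-2025377 + (663930 - 1*(-310370)))*((788*531 + B(14)) + s(1282, -172)) = (-2025377 + (663930 - 1*(-310370)))*((788*531 + 8*14²) + (1/315)/(-172)) = (-2025377 + (663930 + 310370))*((418428 + 8*196) + (1/315)*(-1/172)) = (-2025377 + 974300)*((418428 + 1568) - 1/54180) = -1051077*(419996 - 1/54180) = -1051077*22755383279/54180 = -7972553330247161/18060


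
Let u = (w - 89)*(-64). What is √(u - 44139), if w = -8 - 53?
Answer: I*√34539 ≈ 185.85*I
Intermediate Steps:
w = -61
u = 9600 (u = (-61 - 89)*(-64) = -150*(-64) = 9600)
√(u - 44139) = √(9600 - 44139) = √(-34539) = I*√34539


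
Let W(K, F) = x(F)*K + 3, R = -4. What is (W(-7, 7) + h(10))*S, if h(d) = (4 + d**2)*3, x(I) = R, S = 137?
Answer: 46991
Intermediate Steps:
x(I) = -4
W(K, F) = 3 - 4*K (W(K, F) = -4*K + 3 = 3 - 4*K)
h(d) = 12 + 3*d**2
(W(-7, 7) + h(10))*S = ((3 - 4*(-7)) + (12 + 3*10**2))*137 = ((3 + 28) + (12 + 3*100))*137 = (31 + (12 + 300))*137 = (31 + 312)*137 = 343*137 = 46991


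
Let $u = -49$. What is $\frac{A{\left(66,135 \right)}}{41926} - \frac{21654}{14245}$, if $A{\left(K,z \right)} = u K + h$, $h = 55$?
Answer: $- \frac{953150459}{597235870} \approx -1.5959$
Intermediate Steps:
$A{\left(K,z \right)} = 55 - 49 K$ ($A{\left(K,z \right)} = - 49 K + 55 = 55 - 49 K$)
$\frac{A{\left(66,135 \right)}}{41926} - \frac{21654}{14245} = \frac{55 - 3234}{41926} - \frac{21654}{14245} = \left(55 - 3234\right) \frac{1}{41926} - \frac{21654}{14245} = \left(-3179\right) \frac{1}{41926} - \frac{21654}{14245} = - \frac{3179}{41926} - \frac{21654}{14245} = - \frac{953150459}{597235870}$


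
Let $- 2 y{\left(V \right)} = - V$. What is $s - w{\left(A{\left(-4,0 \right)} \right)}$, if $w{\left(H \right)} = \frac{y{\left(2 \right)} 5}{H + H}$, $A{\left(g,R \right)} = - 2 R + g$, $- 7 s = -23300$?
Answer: $\frac{186435}{56} \approx 3329.2$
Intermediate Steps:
$y{\left(V \right)} = \frac{V}{2}$ ($y{\left(V \right)} = - \frac{\left(-1\right) V}{2} = \frac{V}{2}$)
$s = \frac{23300}{7}$ ($s = \left(- \frac{1}{7}\right) \left(-23300\right) = \frac{23300}{7} \approx 3328.6$)
$A{\left(g,R \right)} = g - 2 R$
$w{\left(H \right)} = \frac{5}{2 H}$ ($w{\left(H \right)} = \frac{\frac{1}{2} \cdot 2 \cdot 5}{H + H} = \frac{1 \cdot 5}{2 H} = 5 \frac{1}{2 H} = \frac{5}{2 H}$)
$s - w{\left(A{\left(-4,0 \right)} \right)} = \frac{23300}{7} - \frac{5}{2 \left(-4 - 0\right)} = \frac{23300}{7} - \frac{5}{2 \left(-4 + 0\right)} = \frac{23300}{7} - \frac{5}{2 \left(-4\right)} = \frac{23300}{7} - \frac{5}{2} \left(- \frac{1}{4}\right) = \frac{23300}{7} - - \frac{5}{8} = \frac{23300}{7} + \frac{5}{8} = \frac{186435}{56}$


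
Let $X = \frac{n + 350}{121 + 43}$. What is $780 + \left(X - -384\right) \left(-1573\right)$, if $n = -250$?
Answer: $- \frac{24772657}{41} \approx -6.0421 \cdot 10^{5}$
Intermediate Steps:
$X = \frac{25}{41}$ ($X = \frac{-250 + 350}{121 + 43} = \frac{100}{164} = 100 \cdot \frac{1}{164} = \frac{25}{41} \approx 0.60976$)
$780 + \left(X - -384\right) \left(-1573\right) = 780 + \left(\frac{25}{41} - -384\right) \left(-1573\right) = 780 + \left(\frac{25}{41} + 384\right) \left(-1573\right) = 780 + \frac{15769}{41} \left(-1573\right) = 780 - \frac{24804637}{41} = - \frac{24772657}{41}$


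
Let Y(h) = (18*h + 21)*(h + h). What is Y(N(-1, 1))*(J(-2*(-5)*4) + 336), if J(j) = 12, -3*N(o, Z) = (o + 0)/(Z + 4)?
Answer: 25752/25 ≈ 1030.1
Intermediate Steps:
N(o, Z) = -o/(3*(4 + Z)) (N(o, Z) = -(o + 0)/(3*(Z + 4)) = -o/(3*(4 + Z)))
Y(h) = 2*h*(21 + 18*h) (Y(h) = (21 + 18*h)*(2*h) = 2*h*(21 + 18*h))
Y(N(-1, 1))*(J(-2*(-5)*4) + 336) = (6*(-1*(-1)/(12 + 3*1))*(7 + 6*(-1*(-1)/(12 + 3*1))))*(12 + 336) = (6*(-1*(-1)/(12 + 3))*(7 + 6*(-1*(-1)/(12 + 3))))*348 = (6*(-1*(-1)/15)*(7 + 6*(-1*(-1)/15)))*348 = (6*(-1*(-1)*1/15)*(7 + 6*(-1*(-1)*1/15)))*348 = (6*(1/15)*(7 + 6*(1/15)))*348 = (6*(1/15)*(7 + 2/5))*348 = (6*(1/15)*(37/5))*348 = (74/25)*348 = 25752/25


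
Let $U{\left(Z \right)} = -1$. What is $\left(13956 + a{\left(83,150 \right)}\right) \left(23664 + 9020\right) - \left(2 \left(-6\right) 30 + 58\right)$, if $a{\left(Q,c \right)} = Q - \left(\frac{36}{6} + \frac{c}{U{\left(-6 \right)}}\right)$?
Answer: $463557474$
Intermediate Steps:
$a{\left(Q,c \right)} = -6 + Q + c$ ($a{\left(Q,c \right)} = Q - \left(\frac{36}{6} + \frac{c}{-1}\right) = Q - \left(36 \cdot \frac{1}{6} + c \left(-1\right)\right) = Q - \left(6 - c\right) = Q + \left(-6 + c\right) = -6 + Q + c$)
$\left(13956 + a{\left(83,150 \right)}\right) \left(23664 + 9020\right) - \left(2 \left(-6\right) 30 + 58\right) = \left(13956 + \left(-6 + 83 + 150\right)\right) \left(23664 + 9020\right) - \left(2 \left(-6\right) 30 + 58\right) = \left(13956 + 227\right) 32684 - \left(\left(-12\right) 30 + 58\right) = 14183 \cdot 32684 - \left(-360 + 58\right) = 463557172 - -302 = 463557172 + 302 = 463557474$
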